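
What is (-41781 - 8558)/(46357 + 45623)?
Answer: -50339/91980 ≈ -0.54728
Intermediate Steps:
(-41781 - 8558)/(46357 + 45623) = -50339/91980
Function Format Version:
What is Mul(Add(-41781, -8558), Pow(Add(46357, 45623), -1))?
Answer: Rational(-50339, 91980) ≈ -0.54728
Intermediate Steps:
Mul(Add(-41781, -8558), Pow(Add(46357, 45623), -1)) = Mul(-50339, Pow(91980, -1)) = Mul(-50339, Rational(1, 91980)) = Rational(-50339, 91980)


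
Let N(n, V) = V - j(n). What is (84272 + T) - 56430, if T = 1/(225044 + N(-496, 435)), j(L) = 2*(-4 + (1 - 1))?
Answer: 6278009055/225487 ≈ 27842.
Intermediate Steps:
j(L) = -8 (j(L) = 2*(-4 + 0) = 2*(-4) = -8)
N(n, V) = 8 + V (N(n, V) = V - 1*(-8) = V + 8 = 8 + V)
T = 1/225487 (T = 1/(225044 + (8 + 435)) = 1/(225044 + 443) = 1/225487 ≈ 4.4348e-6)
(84272 + T) - 56430 = (84272 + 1/225487) - 56430 = 19002240465/225487 - 56430 = 6278009055/225487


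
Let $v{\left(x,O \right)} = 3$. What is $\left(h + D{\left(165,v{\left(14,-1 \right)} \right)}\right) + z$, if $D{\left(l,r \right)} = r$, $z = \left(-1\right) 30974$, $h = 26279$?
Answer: $-4692$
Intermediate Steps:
$z = -30974$
$\left(h + D{\left(165,v{\left(14,-1 \right)} \right)}\right) + z = \left(26279 + 3\right) - 30974 = 26282 - 30974 = -4692$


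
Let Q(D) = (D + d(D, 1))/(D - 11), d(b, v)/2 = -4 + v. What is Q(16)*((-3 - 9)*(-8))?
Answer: 192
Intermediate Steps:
d(b, v) = -8 + 2*v (d(b, v) = 2*(-4 + v) = -8 + 2*v)
Q(D) = (-6 + D)/(-11 + D) (Q(D) = (D + (-8 + 2*1))/(D - 11) = (D + (-8 + 2))/(-11 + D) = (D - 6)/(-11 + D) = (-6 + D)/(-11 + D))
Q(16)*((-3 - 9)*(-8)) = ((-6 + 16)/(-11 + 16))*((-3 - 9)*(-8)) = (10/5)*(-12*(-8)) = ((⅕)*10)*96 = 2*96 = 192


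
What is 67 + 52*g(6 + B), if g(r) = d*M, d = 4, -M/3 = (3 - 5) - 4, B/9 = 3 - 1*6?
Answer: 3811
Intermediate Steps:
B = -27 (B = 9*(3 - 1*6) = 9*(3 - 6) = 9*(-3) = -27)
M = 18 (M = -3*((3 - 5) - 4) = -3*(-2 - 4) = -3*(-6) = 18)
g(r) = 72 (g(r) = 4*18 = 72)
67 + 52*g(6 + B) = 67 + 52*72 = 67 + 3744 = 3811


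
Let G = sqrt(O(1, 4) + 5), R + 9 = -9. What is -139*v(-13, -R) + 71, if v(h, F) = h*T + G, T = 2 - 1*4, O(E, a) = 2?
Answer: -3543 - 139*sqrt(7) ≈ -3910.8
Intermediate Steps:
R = -18 (R = -9 - 9 = -18)
G = sqrt(7) (G = sqrt(2 + 5) = sqrt(7) ≈ 2.6458)
T = -2 (T = 2 - 4 = -2)
v(h, F) = sqrt(7) - 2*h (v(h, F) = h*(-2) + sqrt(7) = -2*h + sqrt(7) = sqrt(7) - 2*h)
-139*v(-13, -R) + 71 = -139*(sqrt(7) - 2*(-13)) + 71 = -139*(sqrt(7) + 26) + 71 = -139*(26 + sqrt(7)) + 71 = (-3614 - 139*sqrt(7)) + 71 = -3543 - 139*sqrt(7)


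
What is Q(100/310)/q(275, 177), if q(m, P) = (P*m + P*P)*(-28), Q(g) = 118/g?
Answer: -31/189840 ≈ -0.00016330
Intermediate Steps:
q(m, P) = -28*P² - 28*P*m (q(m, P) = (P*m + P²)*(-28) = (P² + P*m)*(-28) = -28*P² - 28*P*m)
Q(100/310)/q(275, 177) = (118/((100/310)))/((-28*177*(177 + 275))) = (118/((100*(1/310))))/((-28*177*452)) = (118/(10/31))/(-2240112) = (118*(31/10))*(-1/2240112) = (1829/5)*(-1/2240112) = -31/189840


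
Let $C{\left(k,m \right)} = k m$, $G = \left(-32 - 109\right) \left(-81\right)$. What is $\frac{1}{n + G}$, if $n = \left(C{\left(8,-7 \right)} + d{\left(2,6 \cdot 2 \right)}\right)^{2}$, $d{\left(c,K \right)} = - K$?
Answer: $\frac{1}{16045} \approx 6.2325 \cdot 10^{-5}$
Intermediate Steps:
$G = 11421$ ($G = \left(-141\right) \left(-81\right) = 11421$)
$n = 4624$ ($n = \left(8 \left(-7\right) - 6 \cdot 2\right)^{2} = \left(-56 - 12\right)^{2} = \left(-68\right)^{2} = 4624$)
$\frac{1}{n + G} = \frac{1}{4624 + 11421} = \frac{1}{16045}$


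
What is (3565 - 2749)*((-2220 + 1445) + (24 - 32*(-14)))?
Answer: -247248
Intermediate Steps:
(3565 - 2749)*((-2220 + 1445) + (24 - 32*(-14))) = 816*(-775 + (24 + 448)) = 816*(-775 + 472) = 816*(-303) = -247248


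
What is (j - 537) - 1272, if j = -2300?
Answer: -4109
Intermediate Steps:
(j - 537) - 1272 = (-2300 - 537) - 1272 = -2837 - 1272 = -4109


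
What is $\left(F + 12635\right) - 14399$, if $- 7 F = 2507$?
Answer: $- \frac{14855}{7} \approx -2122.1$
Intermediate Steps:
$F = - \frac{2507}{7}$ ($F = \left(- \frac{1}{7}\right) 2507 = - \frac{2507}{7} \approx -358.14$)
$\left(F + 12635\right) - 14399 = \left(- \frac{2507}{7} + 12635\right) - 14399 = \frac{85938}{7} - 14399 = - \frac{14855}{7}$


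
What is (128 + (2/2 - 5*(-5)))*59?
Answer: 9086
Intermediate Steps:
(128 + (2/2 - 5*(-5)))*59 = (128 + (2*(½) + 25))*59 = (128 + (1 + 25))*59 = (128 + 26)*59 = 154*59 = 9086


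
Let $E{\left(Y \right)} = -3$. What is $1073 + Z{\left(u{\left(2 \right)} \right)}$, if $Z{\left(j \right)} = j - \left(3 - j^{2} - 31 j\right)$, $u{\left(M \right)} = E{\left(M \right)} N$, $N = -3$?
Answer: $1439$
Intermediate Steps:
$u{\left(M \right)} = 9$ ($u{\left(M \right)} = \left(-3\right) \left(-3\right) = 9$)
$Z{\left(j \right)} = -3 + j^{2} + 32 j$ ($Z{\left(j \right)} = j + \left(-3 + j^{2} + 31 j\right) = -3 + j^{2} + 32 j$)
$1073 + Z{\left(u{\left(2 \right)} \right)} = 1073 + \left(-3 + 9^{2} + 32 \cdot 9\right) = 1073 + \left(-3 + 81 + 288\right) = 1073 + 366 = 1439$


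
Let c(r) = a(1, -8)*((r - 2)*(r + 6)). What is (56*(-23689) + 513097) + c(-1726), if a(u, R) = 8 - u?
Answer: 19991633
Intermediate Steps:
c(r) = 7*(-2 + r)*(6 + r) (c(r) = (8 - 1*1)*((r - 2)*(r + 6)) = (8 - 1)*((-2 + r)*(6 + r)) = 7*((-2 + r)*(6 + r)) = 7*(-2 + r)*(6 + r))
(56*(-23689) + 513097) + c(-1726) = (56*(-23689) + 513097) + (-84 + 7*(-1726)² + 28*(-1726)) = (-1326584 + 513097) + (-84 + 7*2979076 - 48328) = -813487 + (-84 + 20853532 - 48328) = -813487 + 20805120 = 19991633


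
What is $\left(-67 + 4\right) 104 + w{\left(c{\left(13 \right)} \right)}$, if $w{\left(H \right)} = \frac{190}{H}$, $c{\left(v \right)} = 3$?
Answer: $- \frac{19466}{3} \approx -6488.7$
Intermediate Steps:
$\left(-67 + 4\right) 104 + w{\left(c{\left(13 \right)} \right)} = \left(-67 + 4\right) 104 + \frac{190}{3} = \left(-63\right) 104 + 190 \cdot \frac{1}{3} = -6552 + \frac{190}{3} = - \frac{19466}{3}$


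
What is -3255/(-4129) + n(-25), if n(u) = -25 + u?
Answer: -203195/4129 ≈ -49.212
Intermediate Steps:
-3255/(-4129) + n(-25) = -3255/(-4129) + (-25 - 25) = -3255*(-1/4129) - 50 = 3255/4129 - 50 = -203195/4129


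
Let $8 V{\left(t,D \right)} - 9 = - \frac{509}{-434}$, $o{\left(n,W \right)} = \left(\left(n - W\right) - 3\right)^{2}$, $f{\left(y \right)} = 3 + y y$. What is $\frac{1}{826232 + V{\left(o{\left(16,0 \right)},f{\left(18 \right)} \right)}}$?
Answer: $\frac{3472}{2868681919} \approx 1.2103 \cdot 10^{-6}$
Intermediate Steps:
$f{\left(y \right)} = 3 + y^{2}$
$o{\left(n,W \right)} = \left(-3 + n - W\right)^{2}$
$V{\left(t,D \right)} = \frac{4415}{3472}$ ($V{\left(t,D \right)} = \frac{9}{8} + \frac{\left(-509\right) \frac{1}{-434}}{8} = \frac{9}{8} + \frac{\left(-509\right) \left(- \frac{1}{434}\right)}{8} = \frac{9}{8} + \frac{1}{8} \cdot \frac{509}{434} = \frac{9}{8} + \frac{509}{3472} = \frac{4415}{3472}$)
$\frac{1}{826232 + V{\left(o{\left(16,0 \right)},f{\left(18 \right)} \right)}} = \frac{1}{826232 + \frac{4415}{3472}} = \frac{1}{\frac{2868681919}{3472}} = \frac{3472}{2868681919}$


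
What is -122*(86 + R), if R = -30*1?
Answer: -6832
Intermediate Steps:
R = -30
-122*(86 + R) = -122*(86 - 30) = -122*56 = -6832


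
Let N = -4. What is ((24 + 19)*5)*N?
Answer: -860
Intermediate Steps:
((24 + 19)*5)*N = ((24 + 19)*5)*(-4) = (43*5)*(-4) = 215*(-4) = -860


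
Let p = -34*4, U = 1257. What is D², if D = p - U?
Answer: 1940449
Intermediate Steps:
p = -136
D = -1393 (D = -136 - 1*1257 = -136 - 1257 = -1393)
D² = (-1393)² = 1940449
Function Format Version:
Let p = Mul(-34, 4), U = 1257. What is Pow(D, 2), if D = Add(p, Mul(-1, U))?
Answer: 1940449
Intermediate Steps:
p = -136
D = -1393 (D = Add(-136, Mul(-1, 1257)) = Add(-136, -1257) = -1393)
Pow(D, 2) = Pow(-1393, 2) = 1940449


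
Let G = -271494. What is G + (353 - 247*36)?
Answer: -280033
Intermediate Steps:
G + (353 - 247*36) = -271494 + (353 - 247*36) = -271494 + (353 - 8892) = -271494 - 8539 = -280033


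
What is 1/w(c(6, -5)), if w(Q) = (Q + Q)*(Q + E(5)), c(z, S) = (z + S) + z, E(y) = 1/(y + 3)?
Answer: 4/399 ≈ 0.010025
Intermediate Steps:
E(y) = 1/(3 + y)
c(z, S) = S + 2*z (c(z, S) = (S + z) + z = S + 2*z)
w(Q) = 2*Q*(⅛ + Q) (w(Q) = (Q + Q)*(Q + 1/(3 + 5)) = (2*Q)*(Q + 1/8) = (2*Q)*(Q + ⅛) = (2*Q)*(⅛ + Q) = 2*Q*(⅛ + Q))
1/w(c(6, -5)) = 1/((-5 + 2*6)*(1 + 8*(-5 + 2*6))/4) = 1/((-5 + 12)*(1 + 8*(-5 + 12))/4) = 1/((¼)*7*(1 + 8*7)) = 1/((¼)*7*(1 + 56)) = 1/((¼)*7*57) = 1/(399/4) = 4/399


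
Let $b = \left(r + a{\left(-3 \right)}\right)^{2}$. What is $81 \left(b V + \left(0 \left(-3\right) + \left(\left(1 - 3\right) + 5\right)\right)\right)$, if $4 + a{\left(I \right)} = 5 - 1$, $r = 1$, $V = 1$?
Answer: $324$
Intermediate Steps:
$a{\left(I \right)} = 0$ ($a{\left(I \right)} = -4 + \left(5 - 1\right) = -4 + 4 = 0$)
$b = 1$ ($b = \left(1 + 0\right)^{2} = 1^{2} = 1$)
$81 \left(b V + \left(0 \left(-3\right) + \left(\left(1 - 3\right) + 5\right)\right)\right) = 81 \left(1 \cdot 1 + \left(0 \left(-3\right) + \left(\left(1 - 3\right) + 5\right)\right)\right) = 81 \left(1 + \left(0 + \left(-2 + 5\right)\right)\right) = 81 \left(1 + \left(0 + 3\right)\right) = 81 \left(1 + 3\right) = 81 \cdot 4 = 324$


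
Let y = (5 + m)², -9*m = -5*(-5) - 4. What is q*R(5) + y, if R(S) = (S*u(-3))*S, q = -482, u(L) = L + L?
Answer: 650764/9 ≈ 72307.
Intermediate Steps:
m = -7/3 (m = -(-5*(-5) - 4)/9 = -(25 - 4)/9 = -⅑*21 = -7/3 ≈ -2.3333)
u(L) = 2*L
R(S) = -6*S² (R(S) = (S*(2*(-3)))*S = (S*(-6))*S = (-6*S)*S = -6*S²)
y = 64/9 (y = (5 - 7/3)² = (8/3)² = 64/9 ≈ 7.1111)
q*R(5) + y = -(-2892)*5² + 64/9 = -(-2892)*25 + 64/9 = -482*(-150) + 64/9 = 72300 + 64/9 = 650764/9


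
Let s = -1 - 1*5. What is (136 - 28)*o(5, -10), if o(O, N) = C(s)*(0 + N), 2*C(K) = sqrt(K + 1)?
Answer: -540*I*sqrt(5) ≈ -1207.5*I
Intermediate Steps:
s = -6 (s = -1 - 5 = -6)
C(K) = sqrt(1 + K)/2 (C(K) = sqrt(K + 1)/2 = sqrt(1 + K)/2)
o(O, N) = I*N*sqrt(5)/2 (o(O, N) = (sqrt(1 - 6)/2)*(0 + N) = (sqrt(-5)/2)*N = ((I*sqrt(5))/2)*N = (I*sqrt(5)/2)*N = I*N*sqrt(5)/2)
(136 - 28)*o(5, -10) = (136 - 28)*((1/2)*I*(-10)*sqrt(5)) = 108*(-5*I*sqrt(5)) = -540*I*sqrt(5)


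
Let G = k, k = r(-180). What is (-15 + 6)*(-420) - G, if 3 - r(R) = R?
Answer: 3597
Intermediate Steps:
r(R) = 3 - R
k = 183 (k = 3 - 1*(-180) = 3 + 180 = 183)
G = 183
(-15 + 6)*(-420) - G = (-15 + 6)*(-420) - 1*183 = -9*(-420) - 183 = 3780 - 183 = 3597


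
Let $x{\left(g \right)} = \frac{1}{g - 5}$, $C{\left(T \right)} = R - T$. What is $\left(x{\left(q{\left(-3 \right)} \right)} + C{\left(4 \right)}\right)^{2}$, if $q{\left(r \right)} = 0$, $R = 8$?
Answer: $\frac{361}{25} \approx 14.44$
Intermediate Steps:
$C{\left(T \right)} = 8 - T$
$x{\left(g \right)} = \frac{1}{-5 + g}$
$\left(x{\left(q{\left(-3 \right)} \right)} + C{\left(4 \right)}\right)^{2} = \left(\frac{1}{-5 + 0} + \left(8 - 4\right)\right)^{2} = \left(\frac{1}{-5} + \left(8 - 4\right)\right)^{2} = \left(- \frac{1}{5} + 4\right)^{2} = \left(\frac{19}{5}\right)^{2} = \frac{361}{25}$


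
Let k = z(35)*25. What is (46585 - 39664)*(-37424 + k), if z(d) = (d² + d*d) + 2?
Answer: 165245796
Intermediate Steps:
z(d) = 2 + 2*d² (z(d) = (d² + d²) + 2 = 2*d² + 2 = 2 + 2*d²)
k = 61300 (k = (2 + 2*35²)*25 = (2 + 2*1225)*25 = (2 + 2450)*25 = 2452*25 = 61300)
(46585 - 39664)*(-37424 + k) = (46585 - 39664)*(-37424 + 61300) = 6921*23876 = 165245796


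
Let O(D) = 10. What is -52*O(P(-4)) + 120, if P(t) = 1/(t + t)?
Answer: -400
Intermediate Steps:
P(t) = 1/(2*t)
-52*O(P(-4)) + 120 = -52*10 + 120 = -520 + 120 = -400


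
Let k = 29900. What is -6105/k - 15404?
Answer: -92117141/5980 ≈ -15404.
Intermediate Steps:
-6105/k - 15404 = -6105/29900 - 15404 = -6105*1/29900 - 15404 = -1221/5980 - 15404 = -92117141/5980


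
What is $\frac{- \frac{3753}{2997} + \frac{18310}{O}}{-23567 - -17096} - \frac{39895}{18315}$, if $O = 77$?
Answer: $- \frac{122496628}{55307637} \approx -2.2148$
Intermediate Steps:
$\frac{- \frac{3753}{2997} + \frac{18310}{O}}{-23567 - -17096} - \frac{39895}{18315} = \frac{- \frac{3753}{2997} + \frac{18310}{77}}{-23567 - -17096} - \frac{39895}{18315} = \frac{\left(-3753\right) \frac{1}{2997} + 18310 \cdot \frac{1}{77}}{-23567 + 17096} - \frac{7979}{3663} = \frac{- \frac{139}{111} + \frac{18310}{77}}{-6471} - \frac{7979}{3663} = \frac{2021707}{8547} \left(- \frac{1}{6471}\right) - \frac{7979}{3663} = - \frac{2021707}{55307637} - \frac{7979}{3663} = - \frac{122496628}{55307637}$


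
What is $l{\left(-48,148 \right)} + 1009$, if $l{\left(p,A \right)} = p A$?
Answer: $-6095$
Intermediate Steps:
$l{\left(p,A \right)} = A p$
$l{\left(-48,148 \right)} + 1009 = 148 \left(-48\right) + 1009 = -7104 + 1009 = -6095$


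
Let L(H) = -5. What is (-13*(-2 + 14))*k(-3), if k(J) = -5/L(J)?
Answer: -156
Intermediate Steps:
k(J) = 1 (k(J) = -5/(-5) = -5*(-1/5) = 1)
(-13*(-2 + 14))*k(-3) = -13*(-2 + 14)*1 = -13*12*1 = -156*1 = -156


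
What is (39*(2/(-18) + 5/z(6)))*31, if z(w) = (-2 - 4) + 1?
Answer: -4030/3 ≈ -1343.3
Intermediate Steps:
z(w) = -5 (z(w) = -6 + 1 = -5)
(39*(2/(-18) + 5/z(6)))*31 = (39*(2/(-18) + 5/(-5)))*31 = (39*(2*(-1/18) + 5*(-1/5)))*31 = (39*(-1/9 - 1))*31 = (39*(-10/9))*31 = -130/3*31 = -4030/3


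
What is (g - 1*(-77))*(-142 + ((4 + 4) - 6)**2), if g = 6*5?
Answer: -14766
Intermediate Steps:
g = 30
(g - 1*(-77))*(-142 + ((4 + 4) - 6)**2) = (30 - 1*(-77))*(-142 + ((4 + 4) - 6)**2) = (30 + 77)*(-142 + (8 - 6)**2) = 107*(-142 + 2**2) = 107*(-142 + 4) = 107*(-138) = -14766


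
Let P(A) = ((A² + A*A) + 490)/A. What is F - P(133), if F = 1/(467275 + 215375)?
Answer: -3497898581/12970350 ≈ -269.68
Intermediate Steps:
P(A) = (490 + 2*A²)/A (P(A) = ((A² + A²) + 490)/A = (2*A² + 490)/A = (490 + 2*A²)/A)
F = 1/682650 ≈ 1.4649e-6
F - P(133) = 1/682650 - (2*133 + 490/133) = 1/682650 - (266 + 490*(1/133)) = 1/682650 - (266 + 70/19) = 1/682650 - 1*5124/19 = 1/682650 - 5124/19 = -3497898581/12970350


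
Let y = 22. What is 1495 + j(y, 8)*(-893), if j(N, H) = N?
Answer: -18151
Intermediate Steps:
1495 + j(y, 8)*(-893) = 1495 + 22*(-893) = 1495 - 19646 = -18151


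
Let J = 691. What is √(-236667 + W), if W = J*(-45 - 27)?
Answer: I*√286419 ≈ 535.18*I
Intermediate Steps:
W = -49752 (W = 691*(-45 - 27) = 691*(-72) = -49752)
√(-236667 + W) = √(-236667 - 49752) = √(-286419) = I*√286419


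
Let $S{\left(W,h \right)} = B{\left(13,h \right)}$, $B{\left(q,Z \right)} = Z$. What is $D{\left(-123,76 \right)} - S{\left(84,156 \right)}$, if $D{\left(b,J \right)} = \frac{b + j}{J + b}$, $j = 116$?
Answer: $- \frac{7325}{47} \approx -155.85$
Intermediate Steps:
$S{\left(W,h \right)} = h$
$D{\left(b,J \right)} = \frac{116 + b}{J + b}$ ($D{\left(b,J \right)} = \frac{b + 116}{J + b} = \frac{116 + b}{J + b}$)
$D{\left(-123,76 \right)} - S{\left(84,156 \right)} = \frac{116 - 123}{76 - 123} - 156 = \frac{1}{-47} \left(-7\right) - 156 = \left(- \frac{1}{47}\right) \left(-7\right) - 156 = \frac{7}{47} - 156 = - \frac{7325}{47}$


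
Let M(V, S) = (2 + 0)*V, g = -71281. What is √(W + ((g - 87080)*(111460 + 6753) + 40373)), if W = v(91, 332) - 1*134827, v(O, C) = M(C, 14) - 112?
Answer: I*√18720422795 ≈ 1.3682e+5*I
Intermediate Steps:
M(V, S) = 2*V
v(O, C) = -112 + 2*C (v(O, C) = 2*C - 112 = -112 + 2*C)
W = -134275 (W = (-112 + 2*332) - 1*134827 = (-112 + 664) - 134827 = 552 - 134827 = -134275)
√(W + ((g - 87080)*(111460 + 6753) + 40373)) = √(-134275 + ((-71281 - 87080)*(111460 + 6753) + 40373)) = √(-134275 + (-158361*118213 + 40373)) = √(-134275 + (-18720328893 + 40373)) = √(-134275 - 18720288520) = √(-18720422795) = I*√18720422795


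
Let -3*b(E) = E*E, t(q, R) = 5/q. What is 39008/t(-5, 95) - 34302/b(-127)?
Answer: -629057126/16129 ≈ -39002.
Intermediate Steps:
b(E) = -E**2/3 (b(E) = -E*E/3 = -E**2/3)
39008/t(-5, 95) - 34302/b(-127) = 39008/((5/(-5))) - 34302/((-1/3*(-127)**2)) = 39008/((5*(-1/5))) - 34302/((-1/3*16129)) = 39008/(-1) - 34302/(-16129/3) = 39008*(-1) - 34302*(-3/16129) = -39008 + 102906/16129 = -629057126/16129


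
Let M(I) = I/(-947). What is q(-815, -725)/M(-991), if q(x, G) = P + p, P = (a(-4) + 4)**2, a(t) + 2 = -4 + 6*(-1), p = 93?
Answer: 148679/991 ≈ 150.03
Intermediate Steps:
M(I) = -I/947 (M(I) = I*(-1/947) = -I/947)
a(t) = -12 (a(t) = -2 + (-4 + 6*(-1)) = -2 + (-4 - 6) = -2 - 10 = -12)
P = 64 (P = (-12 + 4)**2 = (-8)**2 = 64)
q(x, G) = 157 (q(x, G) = 64 + 93 = 157)
q(-815, -725)/M(-991) = 157/((-1/947*(-991))) = 157/(991/947) = 157*(947/991) = 148679/991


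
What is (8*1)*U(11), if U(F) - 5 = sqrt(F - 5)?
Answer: 40 + 8*sqrt(6) ≈ 59.596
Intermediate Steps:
U(F) = 5 + sqrt(-5 + F) (U(F) = 5 + sqrt(F - 5) = 5 + sqrt(-5 + F))
(8*1)*U(11) = (8*1)*(5 + sqrt(-5 + 11)) = 8*(5 + sqrt(6)) = 40 + 8*sqrt(6)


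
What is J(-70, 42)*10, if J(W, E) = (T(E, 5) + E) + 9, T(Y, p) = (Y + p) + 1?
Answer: 990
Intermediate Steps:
T(Y, p) = 1 + Y + p
J(W, E) = 15 + 2*E (J(W, E) = ((1 + E + 5) + E) + 9 = ((6 + E) + E) + 9 = (6 + 2*E) + 9 = 15 + 2*E)
J(-70, 42)*10 = (15 + 2*42)*10 = (15 + 84)*10 = 99*10 = 990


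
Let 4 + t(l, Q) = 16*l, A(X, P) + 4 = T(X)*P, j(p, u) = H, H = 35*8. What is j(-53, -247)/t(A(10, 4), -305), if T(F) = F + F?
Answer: 70/303 ≈ 0.23102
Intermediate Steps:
H = 280
j(p, u) = 280
T(F) = 2*F
A(X, P) = -4 + 2*P*X (A(X, P) = -4 + (2*X)*P = -4 + 2*P*X)
t(l, Q) = -4 + 16*l
j(-53, -247)/t(A(10, 4), -305) = 280/(-4 + 16*(-4 + 2*4*10)) = 280/(-4 + 16*(-4 + 80)) = 280/(-4 + 16*76) = 280/(-4 + 1216) = 280/1212 = 280*(1/1212) = 70/303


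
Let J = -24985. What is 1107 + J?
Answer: -23878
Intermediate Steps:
1107 + J = 1107 - 24985 = -23878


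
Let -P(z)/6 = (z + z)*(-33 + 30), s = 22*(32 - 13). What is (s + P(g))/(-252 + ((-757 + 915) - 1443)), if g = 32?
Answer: -1570/1537 ≈ -1.0215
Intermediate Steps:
s = 418 (s = 22*19 = 418)
P(z) = 36*z (P(z) = -6*(z + z)*(-33 + 30) = -6*2*z*(-3) = -(-36)*z = 36*z)
(s + P(g))/(-252 + ((-757 + 915) - 1443)) = (418 + 36*32)/(-252 + ((-757 + 915) - 1443)) = (418 + 1152)/(-252 + (158 - 1443)) = 1570/(-252 - 1285) = 1570/(-1537) = 1570*(-1/1537) = -1570/1537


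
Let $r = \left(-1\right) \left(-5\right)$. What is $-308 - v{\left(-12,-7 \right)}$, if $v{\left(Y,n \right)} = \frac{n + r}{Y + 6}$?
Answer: $- \frac{925}{3} \approx -308.33$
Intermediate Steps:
$r = 5$
$v{\left(Y,n \right)} = \frac{5 + n}{6 + Y}$ ($v{\left(Y,n \right)} = \frac{n + 5}{Y + 6} = \frac{5 + n}{6 + Y}$)
$-308 - v{\left(-12,-7 \right)} = -308 - \frac{5 - 7}{6 - 12} = -308 - \frac{1}{-6} \left(-2\right) = -308 - \left(- \frac{1}{6}\right) \left(-2\right) = -308 - \frac{1}{3} = - \frac{925}{3}$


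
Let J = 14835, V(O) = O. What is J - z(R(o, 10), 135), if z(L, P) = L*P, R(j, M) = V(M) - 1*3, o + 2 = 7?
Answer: 13890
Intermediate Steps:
o = 5 (o = -2 + 7 = 5)
R(j, M) = -3 + M (R(j, M) = M - 1*3 = M - 3 = -3 + M)
J - z(R(o, 10), 135) = 14835 - (-3 + 10)*135 = 14835 - 7*135 = 14835 - 1*945 = 14835 - 945 = 13890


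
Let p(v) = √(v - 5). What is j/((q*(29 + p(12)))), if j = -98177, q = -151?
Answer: 2847133/125934 - 98177*√7/125934 ≈ 20.546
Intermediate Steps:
p(v) = √(-5 + v)
j/((q*(29 + p(12)))) = -98177*(-1/(151*(29 + √(-5 + 12)))) = -98177*(-1/(151*(29 + √7))) = -98177/(-4379 - 151*√7)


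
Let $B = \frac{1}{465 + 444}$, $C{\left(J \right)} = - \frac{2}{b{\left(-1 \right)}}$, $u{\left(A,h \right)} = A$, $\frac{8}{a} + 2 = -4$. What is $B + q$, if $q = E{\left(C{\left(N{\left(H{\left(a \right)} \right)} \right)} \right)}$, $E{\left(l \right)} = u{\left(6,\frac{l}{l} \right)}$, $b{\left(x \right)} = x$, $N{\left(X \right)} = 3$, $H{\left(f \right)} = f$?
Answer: $\frac{5455}{909} \approx 6.0011$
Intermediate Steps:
$a = - \frac{4}{3}$ ($a = \frac{8}{-2 - 4} = \frac{8}{-6} = 8 \left(- \frac{1}{6}\right) = - \frac{4}{3} \approx -1.3333$)
$C{\left(J \right)} = 2$ ($C{\left(J \right)} = - \frac{2}{-1} = \left(-2\right) \left(-1\right) = 2$)
$E{\left(l \right)} = 6$
$B = \frac{1}{909} \approx 0.0011001$
$q = 6$
$B + q = \frac{1}{909} + 6 = \frac{5455}{909}$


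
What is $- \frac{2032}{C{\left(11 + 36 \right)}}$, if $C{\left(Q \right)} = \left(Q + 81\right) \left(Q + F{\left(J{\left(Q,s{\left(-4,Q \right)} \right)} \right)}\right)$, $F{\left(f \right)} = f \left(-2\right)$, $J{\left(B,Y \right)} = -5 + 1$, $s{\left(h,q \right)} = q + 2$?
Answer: $- \frac{127}{440} \approx -0.28864$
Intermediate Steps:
$s{\left(h,q \right)} = 2 + q$
$J{\left(B,Y \right)} = -4$
$F{\left(f \right)} = - 2 f$
$C{\left(Q \right)} = \left(8 + Q\right) \left(81 + Q\right)$ ($C{\left(Q \right)} = \left(Q + 81\right) \left(Q - -8\right) = \left(81 + Q\right) \left(Q + 8\right) = \left(81 + Q\right) \left(8 + Q\right) = \left(8 + Q\right) \left(81 + Q\right)$)
$- \frac{2032}{C{\left(11 + 36 \right)}} = - \frac{2032}{648 + \left(11 + 36\right)^{2} + 89 \left(11 + 36\right)} = - \frac{2032}{648 + 47^{2} + 89 \cdot 47} = - \frac{2032}{648 + 2209 + 4183} = - \frac{2032}{7040} = \left(-2032\right) \frac{1}{7040} = - \frac{127}{440}$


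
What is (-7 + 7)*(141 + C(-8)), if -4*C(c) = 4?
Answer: 0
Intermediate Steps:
C(c) = -1 (C(c) = -1/4*4 = -1)
(-7 + 7)*(141 + C(-8)) = (-7 + 7)*(141 - 1) = 0*140 = 0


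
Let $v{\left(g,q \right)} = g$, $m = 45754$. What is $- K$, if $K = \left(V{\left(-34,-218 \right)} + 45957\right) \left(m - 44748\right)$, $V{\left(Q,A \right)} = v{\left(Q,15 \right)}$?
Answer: $-46198538$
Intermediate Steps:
$V{\left(Q,A \right)} = Q$
$K = 46198538$ ($K = \left(-34 + 45957\right) \left(45754 - 44748\right) = 45923 \cdot 1006 = 46198538$)
$- K = \left(-1\right) 46198538 = -46198538$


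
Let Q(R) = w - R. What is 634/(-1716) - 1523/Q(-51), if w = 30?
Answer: -444137/23166 ≈ -19.172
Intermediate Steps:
Q(R) = 30 - R
634/(-1716) - 1523/Q(-51) = 634/(-1716) - 1523/(30 - 1*(-51)) = 634*(-1/1716) - 1523/(30 + 51) = -317/858 - 1523/81 = -444137/23166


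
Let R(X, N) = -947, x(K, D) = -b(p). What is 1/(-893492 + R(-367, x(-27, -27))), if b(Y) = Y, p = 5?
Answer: -1/894439 ≈ -1.1180e-6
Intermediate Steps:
x(K, D) = -5 (x(K, D) = -1*5 = -5)
1/(-893492 + R(-367, x(-27, -27))) = 1/(-893492 - 947) = 1/(-894439) = -1/894439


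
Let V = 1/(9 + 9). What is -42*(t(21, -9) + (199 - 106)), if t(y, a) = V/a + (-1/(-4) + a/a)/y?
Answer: -211045/54 ≈ -3908.2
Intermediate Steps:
V = 1/18 ≈ 0.055556
t(y, a) = 1/(18*a) + 5/(4*y) (t(y, a) = 1/(18*a) + (-1/(-4) + a/a)/y = 1/(18*a) + (-1*(-¼) + 1)/y = 1/(18*a) + (¼ + 1)/y = 1/(18*a) + 5/(4*y))
-42*(t(21, -9) + (199 - 106)) = -42*(((1/18)/(-9) + (5/4)/21) + (199 - 106)) = -42*(((1/18)*(-⅑) + (5/4)*(1/21)) + 93) = -42*((-1/162 + 5/84) + 93) = -42*(121/2268 + 93) = -42*211045/2268 = -211045/54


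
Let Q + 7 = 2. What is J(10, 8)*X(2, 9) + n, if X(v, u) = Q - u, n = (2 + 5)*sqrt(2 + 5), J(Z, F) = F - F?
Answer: 7*sqrt(7) ≈ 18.520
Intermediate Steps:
Q = -5 (Q = -7 + 2 = -5)
J(Z, F) = 0
n = 7*sqrt(7) ≈ 18.520
X(v, u) = -5 - u
J(10, 8)*X(2, 9) + n = 0*(-5 - 1*9) + 7*sqrt(7) = 0*(-5 - 9) + 7*sqrt(7) = 0*(-14) + 7*sqrt(7) = 0 + 7*sqrt(7) = 7*sqrt(7)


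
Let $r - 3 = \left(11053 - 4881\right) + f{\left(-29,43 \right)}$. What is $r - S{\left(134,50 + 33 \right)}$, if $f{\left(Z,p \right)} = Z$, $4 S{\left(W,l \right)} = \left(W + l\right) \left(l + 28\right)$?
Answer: $\frac{497}{4} \approx 124.25$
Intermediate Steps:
$S{\left(W,l \right)} = \frac{\left(28 + l\right) \left(W + l\right)}{4}$ ($S{\left(W,l \right)} = \frac{\left(W + l\right) \left(l + 28\right)}{4} = \frac{\left(W + l\right) \left(28 + l\right)}{4} = \frac{\left(28 + l\right) \left(W + l\right)}{4}$)
$r = 6146$ ($r = 3 + \left(\left(11053 - 4881\right) - 29\right) = 3 + \left(6172 - 29\right) = 3 + 6143 = 6146$)
$r - S{\left(134,50 + 33 \right)} = 6146 - \left(7 \cdot 134 + 7 \left(50 + 33\right) + \frac{\left(50 + 33\right)^{2}}{4} + \frac{1}{4} \cdot 134 \left(50 + 33\right)\right) = 6146 - \left(938 + 7 \cdot 83 + \frac{83^{2}}{4} + \frac{1}{4} \cdot 134 \cdot 83\right) = 6146 - \left(938 + 581 + \frac{1}{4} \cdot 6889 + \frac{5561}{2}\right) = 6146 - \left(938 + 581 + \frac{6889}{4} + \frac{5561}{2}\right) = 6146 - \frac{24087}{4} = \frac{497}{4}$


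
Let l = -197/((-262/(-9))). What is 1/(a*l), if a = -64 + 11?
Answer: 262/93969 ≈ 0.0027882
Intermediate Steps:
a = -53
l = -1773/262 (l = -197/((-262*(-1/9))) = -197/262/9 = -197*9/262 = -1773/262 ≈ -6.7672)
1/(a*l) = 1/(-53*(-1773/262)) = 1/(93969/262) = 262/93969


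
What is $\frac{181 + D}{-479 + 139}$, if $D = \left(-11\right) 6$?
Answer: $- \frac{23}{68} \approx -0.33824$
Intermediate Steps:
$D = -66$
$\frac{181 + D}{-479 + 139} = \frac{181 - 66}{-479 + 139} = \frac{115}{-340} = 115 \left(- \frac{1}{340}\right) = - \frac{23}{68}$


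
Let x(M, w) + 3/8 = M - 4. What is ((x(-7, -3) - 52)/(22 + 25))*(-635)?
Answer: 321945/376 ≈ 856.24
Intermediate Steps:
x(M, w) = -35/8 + M (x(M, w) = -3/8 + (M - 4) = -3/8 + (-4 + M) = -35/8 + M)
((x(-7, -3) - 52)/(22 + 25))*(-635) = (((-35/8 - 7) - 52)/(22 + 25))*(-635) = ((-91/8 - 52)/47)*(-635) = -507/8*1/47*(-635) = -507/376*(-635) = 321945/376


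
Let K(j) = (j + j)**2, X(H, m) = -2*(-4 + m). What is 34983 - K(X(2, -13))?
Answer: 30359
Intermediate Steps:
X(H, m) = 8 - 2*m
K(j) = 4*j**2 (K(j) = (2*j)**2 = 4*j**2)
34983 - K(X(2, -13)) = 34983 - 4*(8 - 2*(-13))**2 = 34983 - 4*(8 + 26)**2 = 34983 - 4*34**2 = 34983 - 4*1156 = 34983 - 1*4624 = 34983 - 4624 = 30359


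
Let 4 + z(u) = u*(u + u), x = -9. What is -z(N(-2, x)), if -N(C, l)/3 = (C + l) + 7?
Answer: -284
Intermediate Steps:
N(C, l) = -21 - 3*C - 3*l (N(C, l) = -3*((C + l) + 7) = -3*(7 + C + l) = -21 - 3*C - 3*l)
z(u) = -4 + 2*u**2 (z(u) = -4 + u*(u + u) = -4 + u*(2*u) = -4 + 2*u**2)
-z(N(-2, x)) = -(-4 + 2*(-21 - 3*(-2) - 3*(-9))**2) = -(-4 + 2*(-21 + 6 + 27)**2) = -(-4 + 2*12**2) = -(-4 + 2*144) = -(-4 + 288) = -1*284 = -284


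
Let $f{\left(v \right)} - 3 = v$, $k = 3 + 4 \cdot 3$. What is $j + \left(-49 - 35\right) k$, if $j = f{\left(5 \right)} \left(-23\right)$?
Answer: $-1444$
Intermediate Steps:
$k = 15$ ($k = 3 + 12 = 15$)
$f{\left(v \right)} = 3 + v$
$j = -184$ ($j = \left(3 + 5\right) \left(-23\right) = 8 \left(-23\right) = -184$)
$j + \left(-49 - 35\right) k = -184 + \left(-49 - 35\right) 15 = -184 - 1260 = -1444$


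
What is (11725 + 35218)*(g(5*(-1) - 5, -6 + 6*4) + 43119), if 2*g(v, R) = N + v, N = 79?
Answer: 4051509501/2 ≈ 2.0258e+9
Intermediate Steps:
g(v, R) = 79/2 + v/2 (g(v, R) = (79 + v)/2 = 79/2 + v/2)
(11725 + 35218)*(g(5*(-1) - 5, -6 + 6*4) + 43119) = (11725 + 35218)*((79/2 + (5*(-1) - 5)/2) + 43119) = 46943*((79/2 + (-5 - 5)/2) + 43119) = 46943*((79/2 + (½)*(-10)) + 43119) = 46943*((79/2 - 5) + 43119) = 46943*(69/2 + 43119) = 46943*(86307/2) = 4051509501/2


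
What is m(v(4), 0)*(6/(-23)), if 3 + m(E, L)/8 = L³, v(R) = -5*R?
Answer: 144/23 ≈ 6.2609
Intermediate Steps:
m(E, L) = -24 + 8*L³
m(v(4), 0)*(6/(-23)) = (-24 + 8*0³)*(6/(-23)) = (-24 + 8*0)*(6*(-1/23)) = (-24 + 0)*(-6/23) = -24*(-6/23) = 144/23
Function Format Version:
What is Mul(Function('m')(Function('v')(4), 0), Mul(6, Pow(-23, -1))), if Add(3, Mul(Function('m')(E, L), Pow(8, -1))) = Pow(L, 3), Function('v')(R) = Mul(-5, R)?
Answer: Rational(144, 23) ≈ 6.2609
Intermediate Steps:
Function('m')(E, L) = Add(-24, Mul(8, Pow(L, 3)))
Mul(Function('m')(Function('v')(4), 0), Mul(6, Pow(-23, -1))) = Mul(Add(-24, Mul(8, Pow(0, 3))), Mul(6, Pow(-23, -1))) = Mul(Add(-24, Mul(8, 0)), Mul(6, Rational(-1, 23))) = Mul(Add(-24, 0), Rational(-6, 23)) = Mul(-24, Rational(-6, 23)) = Rational(144, 23)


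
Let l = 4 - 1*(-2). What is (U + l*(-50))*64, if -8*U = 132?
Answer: -20256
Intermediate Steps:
l = 6 (l = 4 + 2 = 6)
U = -33/2 (U = -⅛*132 = -33/2 ≈ -16.500)
(U + l*(-50))*64 = (-33/2 + 6*(-50))*64 = (-33/2 - 300)*64 = -633/2*64 = -20256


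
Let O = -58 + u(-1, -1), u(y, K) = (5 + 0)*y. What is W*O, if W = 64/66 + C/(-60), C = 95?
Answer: 1701/44 ≈ 38.659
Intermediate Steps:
u(y, K) = 5*y
O = -63 (O = -58 + 5*(-1) = -58 - 5 = -63)
W = -27/44 (W = 64/66 + 95/(-60) = 64*(1/66) + 95*(-1/60) = 32/33 - 19/12 = -27/44 ≈ -0.61364)
W*O = -27/44*(-63) = 1701/44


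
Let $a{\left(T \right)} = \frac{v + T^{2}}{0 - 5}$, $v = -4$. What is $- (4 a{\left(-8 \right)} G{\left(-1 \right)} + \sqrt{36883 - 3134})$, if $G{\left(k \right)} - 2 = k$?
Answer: $48 - \sqrt{33749} \approx -135.71$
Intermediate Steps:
$G{\left(k \right)} = 2 + k$
$a{\left(T \right)} = \frac{4}{5} - \frac{T^{2}}{5}$ ($a{\left(T \right)} = \frac{-4 + T^{2}}{0 - 5} = \frac{-4 + T^{2}}{-5} = \left(-4 + T^{2}\right) \left(- \frac{1}{5}\right) = \frac{4}{5} - \frac{T^{2}}{5}$)
$- (4 a{\left(-8 \right)} G{\left(-1 \right)} + \sqrt{36883 - 3134}) = - (4 \left(\frac{4}{5} - \frac{\left(-8\right)^{2}}{5}\right) \left(2 - 1\right) + \sqrt{36883 - 3134}) = - (4 \left(\frac{4}{5} - \frac{64}{5}\right) 1 + \sqrt{33749}) = - (4 \left(-12\right) 1 + \sqrt{33749}) = - (\left(-48\right) 1 + \sqrt{33749}) = - (-48 + \sqrt{33749}) = 48 - \sqrt{33749}$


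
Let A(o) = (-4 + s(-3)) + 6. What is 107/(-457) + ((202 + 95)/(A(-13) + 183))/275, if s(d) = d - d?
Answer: -482536/2113625 ≈ -0.22830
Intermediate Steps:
s(d) = 0
A(o) = 2 (A(o) = (-4 + 0) + 6 = -4 + 6 = 2)
107/(-457) + ((202 + 95)/(A(-13) + 183))/275 = 107/(-457) + ((202 + 95)/(2 + 183))/275 = 107*(-1/457) + (297/185)*(1/275) = -107/457 + (297*(1/185))*(1/275) = -107/457 + (297/185)*(1/275) = -107/457 + 27/4625 = -482536/2113625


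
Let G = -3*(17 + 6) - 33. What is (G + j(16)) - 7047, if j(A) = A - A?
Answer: -7149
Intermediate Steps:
j(A) = 0
G = -102 (G = -3*23 - 33 = -69 - 33 = -102)
(G + j(16)) - 7047 = (-102 + 0) - 7047 = -102 - 7047 = -7149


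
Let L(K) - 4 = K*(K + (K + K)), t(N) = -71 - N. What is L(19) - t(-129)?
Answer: 1029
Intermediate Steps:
L(K) = 4 + 3*K² (L(K) = 4 + K*(K + (K + K)) = 4 + K*(K + 2*K) = 4 + K*(3*K) = 4 + 3*K²)
L(19) - t(-129) = (4 + 3*19²) - (-71 - 1*(-129)) = (4 + 3*361) - (-71 + 129) = (4 + 1083) - 1*58 = 1087 - 58 = 1029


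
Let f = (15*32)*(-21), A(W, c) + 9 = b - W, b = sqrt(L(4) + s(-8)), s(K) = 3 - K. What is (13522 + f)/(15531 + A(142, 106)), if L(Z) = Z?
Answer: 10587592/47308877 - 3442*sqrt(15)/236544385 ≈ 0.22374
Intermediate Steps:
b = sqrt(15) (b = sqrt(4 + (3 - 1*(-8))) = sqrt(4 + (3 + 8)) = sqrt(4 + 11) = sqrt(15) ≈ 3.8730)
A(W, c) = -9 + sqrt(15) - W (A(W, c) = -9 + (sqrt(15) - W) = -9 + sqrt(15) - W)
f = -10080 (f = 480*(-21) = -10080)
(13522 + f)/(15531 + A(142, 106)) = (13522 - 10080)/(15531 + (-9 + sqrt(15) - 1*142)) = 3442/(15531 + (-9 + sqrt(15) - 142)) = 3442/(15531 + (-151 + sqrt(15))) = 3442/(15380 + sqrt(15))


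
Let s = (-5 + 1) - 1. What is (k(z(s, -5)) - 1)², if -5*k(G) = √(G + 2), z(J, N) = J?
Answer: (5 + I*√3)²/25 ≈ 0.88 + 0.69282*I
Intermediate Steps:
s = -5 (s = -4 - 1 = -5)
k(G) = -√(2 + G)/5 (k(G) = -√(G + 2)/5 = -√(2 + G)/5)
(k(z(s, -5)) - 1)² = (-√(2 - 5)/5 - 1)² = (-I*√3/5 - 1)² = (-1 - I*√3/5)²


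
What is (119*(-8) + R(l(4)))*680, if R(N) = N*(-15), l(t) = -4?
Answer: -606560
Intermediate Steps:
R(N) = -15*N
(119*(-8) + R(l(4)))*680 = (119*(-8) - 15*(-4))*680 = (-952 + 60)*680 = -892*680 = -606560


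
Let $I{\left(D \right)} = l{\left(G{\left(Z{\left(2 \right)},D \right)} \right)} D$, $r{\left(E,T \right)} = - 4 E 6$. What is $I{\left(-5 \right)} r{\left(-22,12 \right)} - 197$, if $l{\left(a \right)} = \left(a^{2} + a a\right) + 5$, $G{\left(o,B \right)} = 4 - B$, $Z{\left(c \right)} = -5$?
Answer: $-441077$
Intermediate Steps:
$l{\left(a \right)} = 5 + 2 a^{2}$ ($l{\left(a \right)} = \left(a^{2} + a^{2}\right) + 5 = 2 a^{2} + 5 = 5 + 2 a^{2}$)
$r{\left(E,T \right)} = - 24 E$
$I{\left(D \right)} = D \left(5 + 2 \left(4 - D\right)^{2}\right)$ ($I{\left(D \right)} = \left(5 + 2 \left(4 - D\right)^{2}\right) D = D \left(5 + 2 \left(4 - D\right)^{2}\right)$)
$I{\left(-5 \right)} r{\left(-22,12 \right)} - 197 = - 5 \left(5 + 2 \left(-4 - 5\right)^{2}\right) \left(\left(-24\right) \left(-22\right)\right) - 197 = - 5 \left(5 + 2 \left(-9\right)^{2}\right) 528 - 197 = - 5 \left(5 + 2 \cdot 81\right) 528 - 197 = - 5 \left(5 + 162\right) 528 - 197 = \left(-5\right) 167 \cdot 528 - 197 = \left(-835\right) 528 - 197 = -440880 - 197 = -441077$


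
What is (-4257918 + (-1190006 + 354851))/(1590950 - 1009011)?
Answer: -5093073/581939 ≈ -8.7519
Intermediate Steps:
(-4257918 + (-1190006 + 354851))/(1590950 - 1009011) = (-4257918 - 835155)/581939 = -5093073*1/581939 = -5093073/581939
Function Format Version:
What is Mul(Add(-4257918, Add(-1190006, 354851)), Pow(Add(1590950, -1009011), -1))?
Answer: Rational(-5093073, 581939) ≈ -8.7519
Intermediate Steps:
Mul(Add(-4257918, Add(-1190006, 354851)), Pow(Add(1590950, -1009011), -1)) = Mul(Add(-4257918, -835155), Pow(581939, -1)) = Mul(-5093073, Rational(1, 581939)) = Rational(-5093073, 581939)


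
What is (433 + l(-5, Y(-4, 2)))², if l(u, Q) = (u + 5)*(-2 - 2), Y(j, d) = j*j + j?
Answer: 187489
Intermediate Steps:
Y(j, d) = j + j² (Y(j, d) = j² + j = j + j²)
l(u, Q) = -20 - 4*u (l(u, Q) = (5 + u)*(-4) = -20 - 4*u)
(433 + l(-5, Y(-4, 2)))² = (433 + (-20 - 4*(-5)))² = (433 + (-20 + 20))² = (433 + 0)² = 433² = 187489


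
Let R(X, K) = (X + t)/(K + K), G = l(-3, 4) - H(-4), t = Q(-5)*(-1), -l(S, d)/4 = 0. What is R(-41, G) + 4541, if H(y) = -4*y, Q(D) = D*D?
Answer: 72689/16 ≈ 4543.1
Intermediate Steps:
l(S, d) = 0 (l(S, d) = -4*0 = 0)
Q(D) = D**2
t = -25 (t = (-5)**2*(-1) = 25*(-1) = -25)
G = -16 (G = 0 - (-4)*(-4) = 0 - 1*16 = 0 - 16 = -16)
R(X, K) = (-25 + X)/(2*K) (R(X, K) = (X - 25)/(K + K) = (-25 + X)/((2*K)) = (-25 + X)*(1/(2*K)) = (-25 + X)/(2*K))
R(-41, G) + 4541 = (1/2)*(-25 - 41)/(-16) + 4541 = (1/2)*(-1/16)*(-66) + 4541 = 33/16 + 4541 = 72689/16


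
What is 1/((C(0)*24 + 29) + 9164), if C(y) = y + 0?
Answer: 1/9193 ≈ 0.00010878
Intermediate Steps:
C(y) = y
1/((C(0)*24 + 29) + 9164) = 1/((0*24 + 29) + 9164) = 1/((0 + 29) + 9164) = 1/(29 + 9164) = 1/9193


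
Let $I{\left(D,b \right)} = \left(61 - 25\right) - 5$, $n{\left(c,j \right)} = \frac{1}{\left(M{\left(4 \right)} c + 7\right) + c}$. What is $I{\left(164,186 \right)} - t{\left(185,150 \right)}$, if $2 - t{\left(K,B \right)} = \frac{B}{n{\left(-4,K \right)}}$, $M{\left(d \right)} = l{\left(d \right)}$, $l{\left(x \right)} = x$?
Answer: $-1921$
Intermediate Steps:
$M{\left(d \right)} = d$
$n{\left(c,j \right)} = \frac{1}{7 + 5 c}$ ($n{\left(c,j \right)} = \frac{1}{\left(4 c + 7\right) + c} = \frac{1}{\left(7 + 4 c\right) + c} = \frac{1}{7 + 5 c}$)
$t{\left(K,B \right)} = 2 + 13 B$ ($t{\left(K,B \right)} = 2 - \frac{B}{\frac{1}{7 + 5 \left(-4\right)}} = 2 - \frac{B}{\frac{1}{7 - 20}} = 2 - \frac{B}{\frac{1}{-13}} = 2 - \frac{B}{- \frac{1}{13}} = 2 - B \left(-13\right) = 2 - - 13 B = 2 + 13 B$)
$I{\left(D,b \right)} = 31$ ($I{\left(D,b \right)} = 36 - 5 = 31$)
$I{\left(164,186 \right)} - t{\left(185,150 \right)} = 31 - \left(2 + 13 \cdot 150\right) = 31 - \left(2 + 1950\right) = 31 - 1952 = -1921$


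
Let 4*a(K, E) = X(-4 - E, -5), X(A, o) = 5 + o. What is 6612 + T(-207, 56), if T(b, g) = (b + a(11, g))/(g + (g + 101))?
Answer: 469383/71 ≈ 6611.0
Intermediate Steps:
a(K, E) = 0 (a(K, E) = (5 - 5)/4 = (¼)*0 = 0)
T(b, g) = b/(101 + 2*g) (T(b, g) = (b + 0)/(g + (g + 101)) = b/(g + (101 + g)) = b/(101 + 2*g))
6612 + T(-207, 56) = 6612 - 207/(101 + 2*56) = 6612 - 207/(101 + 112) = 6612 - 207/213 = 6612 - 207*1/213 = 6612 - 69/71 = 469383/71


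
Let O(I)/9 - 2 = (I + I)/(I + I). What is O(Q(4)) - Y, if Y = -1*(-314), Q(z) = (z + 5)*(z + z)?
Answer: -287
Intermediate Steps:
Q(z) = 2*z*(5 + z) (Q(z) = (5 + z)*(2*z) = 2*z*(5 + z))
Y = 314
O(I) = 27 (O(I) = 18 + 9*((I + I)/(I + I)) = 18 + 9*((2*I)/((2*I))) = 18 + 9*((2*I)*(1/(2*I))) = 18 + 9*1 = 18 + 9 = 27)
O(Q(4)) - Y = 27 - 1*314 = 27 - 314 = -287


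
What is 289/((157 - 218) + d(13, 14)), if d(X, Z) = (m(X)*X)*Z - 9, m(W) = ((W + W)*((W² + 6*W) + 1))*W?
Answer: 289/15255898 ≈ 1.8943e-5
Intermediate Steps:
m(W) = 2*W²*(1 + W² + 6*W) (m(W) = ((2*W)*(1 + W² + 6*W))*W = (2*W*(1 + W² + 6*W))*W = 2*W²*(1 + W² + 6*W))
d(X, Z) = -9 + 2*Z*X³*(1 + X² + 6*X) (d(X, Z) = ((2*X²*(1 + X² + 6*X))*X)*Z - 9 = (2*X³*(1 + X² + 6*X))*Z - 9 = 2*Z*X³*(1 + X² + 6*X) - 9 = -9 + 2*Z*X³*(1 + X² + 6*X))
289/((157 - 218) + d(13, 14)) = 289/((157 - 218) + (-9 + 2*14*13³*(1 + 13² + 6*13))) = 289/(-61 + (-9 + 2*14*2197*(1 + 169 + 78))) = 289/(-61 + (-9 + 2*14*2197*248)) = 289/(-61 + (-9 + 15255968)) = 289/(-61 + 15255959) = 289/15255898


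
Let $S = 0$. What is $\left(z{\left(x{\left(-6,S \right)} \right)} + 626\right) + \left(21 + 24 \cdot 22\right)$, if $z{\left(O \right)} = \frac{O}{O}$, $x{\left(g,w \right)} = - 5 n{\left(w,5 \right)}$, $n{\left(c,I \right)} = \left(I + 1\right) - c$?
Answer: $1176$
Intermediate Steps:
$n{\left(c,I \right)} = 1 + I - c$ ($n{\left(c,I \right)} = \left(1 + I\right) - c = 1 + I - c$)
$x{\left(g,w \right)} = -30 + 5 w$ ($x{\left(g,w \right)} = - 5 \left(1 + 5 - w\right) = - 5 \left(6 - w\right) = -30 + 5 w$)
$z{\left(O \right)} = 1$
$\left(z{\left(x{\left(-6,S \right)} \right)} + 626\right) + \left(21 + 24 \cdot 22\right) = \left(1 + 626\right) + \left(21 + 24 \cdot 22\right) = 627 + \left(21 + 528\right) = 627 + 549 = 1176$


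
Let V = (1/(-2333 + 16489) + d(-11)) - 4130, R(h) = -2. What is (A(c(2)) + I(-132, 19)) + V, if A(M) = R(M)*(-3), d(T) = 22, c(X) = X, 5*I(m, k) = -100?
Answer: -58351031/14156 ≈ -4122.0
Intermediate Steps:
I(m, k) = -20 (I(m, k) = (⅕)*(-100) = -20)
A(M) = 6 (A(M) = -2*(-3) = 6)
V = -58152847/14156 (V = (1/(-2333 + 16489) + 22) - 4130 = (1/14156 + 22) - 4130 = 311433/14156 - 4130 = -58152847/14156 ≈ -4108.0)
(A(c(2)) + I(-132, 19)) + V = (6 - 20) - 58152847/14156 = -14 - 58152847/14156 = -58351031/14156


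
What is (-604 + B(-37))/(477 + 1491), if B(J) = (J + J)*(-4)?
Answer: -77/492 ≈ -0.15650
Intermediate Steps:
B(J) = -8*J (B(J) = (2*J)*(-4) = -8*J)
(-604 + B(-37))/(477 + 1491) = (-604 - 8*(-37))/(477 + 1491) = (-604 + 296)/1968 = -308*1/1968 = -77/492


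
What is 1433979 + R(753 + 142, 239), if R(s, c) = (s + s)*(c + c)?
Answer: 2289599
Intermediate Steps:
R(s, c) = 4*c*s (R(s, c) = (2*s)*(2*c) = 4*c*s)
1433979 + R(753 + 142, 239) = 1433979 + 4*239*(753 + 142) = 1433979 + 4*239*895 = 1433979 + 855620 = 2289599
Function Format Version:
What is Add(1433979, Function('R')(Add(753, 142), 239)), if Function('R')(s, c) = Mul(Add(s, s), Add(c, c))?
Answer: 2289599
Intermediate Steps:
Function('R')(s, c) = Mul(4, c, s) (Function('R')(s, c) = Mul(Mul(2, s), Mul(2, c)) = Mul(4, c, s))
Add(1433979, Function('R')(Add(753, 142), 239)) = Add(1433979, Mul(4, 239, Add(753, 142))) = Add(1433979, Mul(4, 239, 895)) = Add(1433979, 855620) = 2289599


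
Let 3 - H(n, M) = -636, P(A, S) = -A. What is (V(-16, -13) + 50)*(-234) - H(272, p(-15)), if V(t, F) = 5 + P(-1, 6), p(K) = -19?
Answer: -13743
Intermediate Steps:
H(n, M) = 639 (H(n, M) = 3 - 1*(-636) = 3 + 636 = 639)
V(t, F) = 6 (V(t, F) = 5 - 1*(-1) = 5 + 1 = 6)
(V(-16, -13) + 50)*(-234) - H(272, p(-15)) = (6 + 50)*(-234) - 1*639 = 56*(-234) - 639 = -13104 - 639 = -13743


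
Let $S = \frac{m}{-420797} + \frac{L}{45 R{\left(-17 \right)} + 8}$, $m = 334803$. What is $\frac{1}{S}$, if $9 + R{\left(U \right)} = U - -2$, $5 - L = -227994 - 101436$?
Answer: $- \frac{451094384}{138984168511} \approx -0.0032457$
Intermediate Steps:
$L = 329435$ ($L = 5 - \left(-227994 - 101436\right) = 5 - -329430 = 5 + 329430 = 329435$)
$R{\left(U \right)} = -7 + U$ ($R{\left(U \right)} = -9 + \left(U - -2\right) = -9 + \left(U + 2\right) = -9 + \left(2 + U\right) = -7 + U$)
$S = - \frac{138984168511}{451094384}$ ($S = \frac{334803}{-420797} + \frac{329435}{45 \left(-7 - 17\right) + 8} = 334803 \left(- \frac{1}{420797}\right) + \frac{329435}{45 \left(-24\right) + 8} = - \frac{334803}{420797} + \frac{329435}{-1080 + 8} = - \frac{334803}{420797} + \frac{329435}{-1072} = - \frac{334803}{420797} + 329435 \left(- \frac{1}{1072}\right) = - \frac{334803}{420797} - \frac{329435}{1072} = - \frac{138984168511}{451094384} \approx -308.1$)
$\frac{1}{S} = \frac{1}{- \frac{138984168511}{451094384}} = - \frac{451094384}{138984168511}$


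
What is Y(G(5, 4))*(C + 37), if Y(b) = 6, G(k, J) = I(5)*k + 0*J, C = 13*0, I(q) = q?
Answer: 222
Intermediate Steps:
C = 0
G(k, J) = 5*k (G(k, J) = 5*k + 0*J = 5*k + 0 = 5*k)
Y(G(5, 4))*(C + 37) = 6*(0 + 37) = 6*37 = 222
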